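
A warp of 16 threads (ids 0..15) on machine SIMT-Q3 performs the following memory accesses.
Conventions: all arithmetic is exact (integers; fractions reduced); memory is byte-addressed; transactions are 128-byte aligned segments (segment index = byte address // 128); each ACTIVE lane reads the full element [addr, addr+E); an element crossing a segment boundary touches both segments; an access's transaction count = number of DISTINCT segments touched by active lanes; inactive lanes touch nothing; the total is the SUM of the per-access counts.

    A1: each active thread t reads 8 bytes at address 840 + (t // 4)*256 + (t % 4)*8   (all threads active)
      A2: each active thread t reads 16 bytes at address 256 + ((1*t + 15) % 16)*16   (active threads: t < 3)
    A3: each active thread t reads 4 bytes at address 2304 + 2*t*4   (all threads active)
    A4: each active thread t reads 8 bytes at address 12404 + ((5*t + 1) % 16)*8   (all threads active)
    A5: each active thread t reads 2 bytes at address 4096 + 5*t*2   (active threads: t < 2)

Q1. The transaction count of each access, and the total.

A1: 4 transactions
A2: 2 transactions
A3: 1 transaction
A4: 2 transactions
A5: 1 transaction

Answer: 4,2,1,2,1; total 10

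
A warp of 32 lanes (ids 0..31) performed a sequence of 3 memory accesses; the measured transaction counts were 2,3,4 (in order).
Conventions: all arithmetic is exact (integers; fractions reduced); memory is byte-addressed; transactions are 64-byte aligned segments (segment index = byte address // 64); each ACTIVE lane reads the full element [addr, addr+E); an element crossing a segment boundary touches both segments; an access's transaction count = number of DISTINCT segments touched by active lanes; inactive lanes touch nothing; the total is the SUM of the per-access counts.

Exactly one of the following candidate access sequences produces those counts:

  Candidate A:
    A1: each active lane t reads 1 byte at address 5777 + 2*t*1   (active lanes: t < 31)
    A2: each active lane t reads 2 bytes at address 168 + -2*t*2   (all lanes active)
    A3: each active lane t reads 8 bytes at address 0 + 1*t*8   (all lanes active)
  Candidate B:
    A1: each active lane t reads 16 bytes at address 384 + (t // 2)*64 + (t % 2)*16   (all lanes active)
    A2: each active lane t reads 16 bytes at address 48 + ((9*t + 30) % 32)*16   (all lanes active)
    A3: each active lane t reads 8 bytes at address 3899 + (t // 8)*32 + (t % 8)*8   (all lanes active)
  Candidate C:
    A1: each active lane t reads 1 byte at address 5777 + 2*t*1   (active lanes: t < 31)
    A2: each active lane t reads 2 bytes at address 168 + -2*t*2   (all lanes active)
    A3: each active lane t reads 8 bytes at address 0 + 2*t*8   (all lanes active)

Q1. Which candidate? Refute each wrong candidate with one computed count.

B: A1 gives 16 transactions, not 2
C: A3 gives 8 transactions, not 4
A: all counts match (2,3,4)

Answer: A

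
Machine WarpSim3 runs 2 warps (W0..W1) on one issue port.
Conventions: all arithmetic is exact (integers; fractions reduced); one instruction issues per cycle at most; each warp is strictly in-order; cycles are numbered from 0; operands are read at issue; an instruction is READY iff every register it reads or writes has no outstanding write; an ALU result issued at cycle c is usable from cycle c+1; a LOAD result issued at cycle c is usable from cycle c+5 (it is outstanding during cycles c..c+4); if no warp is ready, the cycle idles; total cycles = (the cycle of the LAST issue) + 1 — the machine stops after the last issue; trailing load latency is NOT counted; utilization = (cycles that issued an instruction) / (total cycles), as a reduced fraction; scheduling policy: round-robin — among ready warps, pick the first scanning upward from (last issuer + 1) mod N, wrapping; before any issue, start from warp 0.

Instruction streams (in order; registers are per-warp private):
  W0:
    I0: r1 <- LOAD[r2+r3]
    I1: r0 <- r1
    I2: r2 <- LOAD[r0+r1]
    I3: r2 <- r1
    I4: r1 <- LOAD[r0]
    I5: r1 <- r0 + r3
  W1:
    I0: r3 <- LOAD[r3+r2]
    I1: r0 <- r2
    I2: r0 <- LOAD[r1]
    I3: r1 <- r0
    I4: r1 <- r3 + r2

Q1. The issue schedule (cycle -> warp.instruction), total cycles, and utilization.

cycle 0: W0.I0
cycle 1: W1.I0
cycle 2: W1.I1
cycle 3: W1.I2
cycle 4: idle
cycle 5: W0.I1
cycle 6: W0.I2
cycle 7: idle
cycle 8: W1.I3
cycle 9: W1.I4
cycle 10: idle
cycle 11: W0.I3
cycle 12: W0.I4
cycle 13: idle
cycle 14: idle
cycle 15: idle
cycle 16: idle
cycle 17: W0.I5

Answer: 18 cycles, utilization 11/18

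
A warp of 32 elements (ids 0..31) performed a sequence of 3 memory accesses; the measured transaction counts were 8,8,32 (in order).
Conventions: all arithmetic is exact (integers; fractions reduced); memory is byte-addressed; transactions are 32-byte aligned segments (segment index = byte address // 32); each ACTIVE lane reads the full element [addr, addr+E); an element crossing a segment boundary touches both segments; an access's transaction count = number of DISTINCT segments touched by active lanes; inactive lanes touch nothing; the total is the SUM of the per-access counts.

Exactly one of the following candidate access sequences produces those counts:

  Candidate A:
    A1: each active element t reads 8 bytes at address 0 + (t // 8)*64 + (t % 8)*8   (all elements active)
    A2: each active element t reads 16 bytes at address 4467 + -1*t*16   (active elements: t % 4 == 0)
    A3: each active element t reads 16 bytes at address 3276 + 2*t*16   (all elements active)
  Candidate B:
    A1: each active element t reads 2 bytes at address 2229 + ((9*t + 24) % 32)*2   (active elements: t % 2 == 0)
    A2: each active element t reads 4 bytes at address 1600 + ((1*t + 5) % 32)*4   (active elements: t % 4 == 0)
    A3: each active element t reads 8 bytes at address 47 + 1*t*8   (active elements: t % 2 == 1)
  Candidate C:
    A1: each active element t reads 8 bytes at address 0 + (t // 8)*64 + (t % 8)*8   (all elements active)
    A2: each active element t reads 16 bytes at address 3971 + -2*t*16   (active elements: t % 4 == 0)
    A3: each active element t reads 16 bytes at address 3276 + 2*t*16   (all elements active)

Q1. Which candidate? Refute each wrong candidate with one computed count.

A: A2 gives 16 transactions, not 8
B: A1 gives 3 transactions, not 8
C: all counts match (8,8,32)

Answer: C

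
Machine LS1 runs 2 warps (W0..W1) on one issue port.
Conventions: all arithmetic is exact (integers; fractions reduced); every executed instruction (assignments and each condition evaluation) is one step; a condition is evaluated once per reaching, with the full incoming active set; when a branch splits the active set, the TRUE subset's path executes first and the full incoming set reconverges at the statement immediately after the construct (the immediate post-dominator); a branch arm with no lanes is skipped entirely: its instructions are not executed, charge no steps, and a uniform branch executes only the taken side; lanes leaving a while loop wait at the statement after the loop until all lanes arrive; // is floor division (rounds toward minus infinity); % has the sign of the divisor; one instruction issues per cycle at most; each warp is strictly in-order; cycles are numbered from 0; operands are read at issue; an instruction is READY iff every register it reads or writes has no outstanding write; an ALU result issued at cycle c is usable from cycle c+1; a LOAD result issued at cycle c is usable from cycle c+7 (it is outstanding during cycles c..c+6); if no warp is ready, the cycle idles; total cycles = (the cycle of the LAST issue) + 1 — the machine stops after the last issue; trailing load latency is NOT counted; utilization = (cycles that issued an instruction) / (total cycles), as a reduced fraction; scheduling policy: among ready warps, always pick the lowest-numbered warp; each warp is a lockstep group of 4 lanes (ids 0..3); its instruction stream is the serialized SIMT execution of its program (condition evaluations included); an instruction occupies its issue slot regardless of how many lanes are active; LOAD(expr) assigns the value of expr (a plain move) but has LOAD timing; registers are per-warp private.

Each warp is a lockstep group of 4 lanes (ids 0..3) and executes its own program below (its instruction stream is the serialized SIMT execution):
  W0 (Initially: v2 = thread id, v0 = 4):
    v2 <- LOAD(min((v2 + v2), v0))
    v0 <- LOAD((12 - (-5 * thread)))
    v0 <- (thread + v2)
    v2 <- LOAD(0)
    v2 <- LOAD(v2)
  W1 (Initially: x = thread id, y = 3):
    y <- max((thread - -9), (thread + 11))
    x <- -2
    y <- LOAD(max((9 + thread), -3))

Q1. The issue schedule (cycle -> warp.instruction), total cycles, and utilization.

cycle 0: W0.I0
cycle 1: W0.I1
cycle 2: W1.I0
cycle 3: W1.I1
cycle 4: W1.I2
cycle 5: idle
cycle 6: idle
cycle 7: idle
cycle 8: W0.I2
cycle 9: W0.I3
cycle 10: idle
cycle 11: idle
cycle 12: idle
cycle 13: idle
cycle 14: idle
cycle 15: idle
cycle 16: W0.I4

Answer: 17 cycles, utilization 8/17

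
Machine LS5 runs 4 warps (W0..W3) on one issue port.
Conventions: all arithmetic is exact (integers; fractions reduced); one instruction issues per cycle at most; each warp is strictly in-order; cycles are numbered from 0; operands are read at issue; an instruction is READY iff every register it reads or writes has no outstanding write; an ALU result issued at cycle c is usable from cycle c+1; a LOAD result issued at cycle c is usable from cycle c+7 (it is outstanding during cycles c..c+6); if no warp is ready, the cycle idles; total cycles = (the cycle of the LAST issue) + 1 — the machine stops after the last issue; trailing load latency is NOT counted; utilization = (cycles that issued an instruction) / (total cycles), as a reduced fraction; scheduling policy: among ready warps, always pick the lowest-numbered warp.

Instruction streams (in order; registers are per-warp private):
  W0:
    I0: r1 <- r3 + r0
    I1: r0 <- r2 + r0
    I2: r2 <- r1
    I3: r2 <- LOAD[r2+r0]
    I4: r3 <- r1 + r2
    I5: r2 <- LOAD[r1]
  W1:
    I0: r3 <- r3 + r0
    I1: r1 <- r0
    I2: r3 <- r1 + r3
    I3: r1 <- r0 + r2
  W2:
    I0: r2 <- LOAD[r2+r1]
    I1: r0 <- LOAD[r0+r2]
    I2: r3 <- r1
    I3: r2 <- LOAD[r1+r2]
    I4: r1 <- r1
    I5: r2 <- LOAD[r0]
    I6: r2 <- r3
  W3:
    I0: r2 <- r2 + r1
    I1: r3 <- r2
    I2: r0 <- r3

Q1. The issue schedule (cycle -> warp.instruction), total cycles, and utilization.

cycle 0: W0.I0
cycle 1: W0.I1
cycle 2: W0.I2
cycle 3: W0.I3
cycle 4: W1.I0
cycle 5: W1.I1
cycle 6: W1.I2
cycle 7: W1.I3
cycle 8: W2.I0
cycle 9: W3.I0
cycle 10: W0.I4
cycle 11: W0.I5
cycle 12: W3.I1
cycle 13: W3.I2
cycle 14: idle
cycle 15: W2.I1
cycle 16: W2.I2
cycle 17: W2.I3
cycle 18: W2.I4
cycle 19: idle
cycle 20: idle
cycle 21: idle
cycle 22: idle
cycle 23: idle
cycle 24: W2.I5
cycle 25: idle
cycle 26: idle
cycle 27: idle
cycle 28: idle
cycle 29: idle
cycle 30: idle
cycle 31: W2.I6

Answer: 32 cycles, utilization 5/8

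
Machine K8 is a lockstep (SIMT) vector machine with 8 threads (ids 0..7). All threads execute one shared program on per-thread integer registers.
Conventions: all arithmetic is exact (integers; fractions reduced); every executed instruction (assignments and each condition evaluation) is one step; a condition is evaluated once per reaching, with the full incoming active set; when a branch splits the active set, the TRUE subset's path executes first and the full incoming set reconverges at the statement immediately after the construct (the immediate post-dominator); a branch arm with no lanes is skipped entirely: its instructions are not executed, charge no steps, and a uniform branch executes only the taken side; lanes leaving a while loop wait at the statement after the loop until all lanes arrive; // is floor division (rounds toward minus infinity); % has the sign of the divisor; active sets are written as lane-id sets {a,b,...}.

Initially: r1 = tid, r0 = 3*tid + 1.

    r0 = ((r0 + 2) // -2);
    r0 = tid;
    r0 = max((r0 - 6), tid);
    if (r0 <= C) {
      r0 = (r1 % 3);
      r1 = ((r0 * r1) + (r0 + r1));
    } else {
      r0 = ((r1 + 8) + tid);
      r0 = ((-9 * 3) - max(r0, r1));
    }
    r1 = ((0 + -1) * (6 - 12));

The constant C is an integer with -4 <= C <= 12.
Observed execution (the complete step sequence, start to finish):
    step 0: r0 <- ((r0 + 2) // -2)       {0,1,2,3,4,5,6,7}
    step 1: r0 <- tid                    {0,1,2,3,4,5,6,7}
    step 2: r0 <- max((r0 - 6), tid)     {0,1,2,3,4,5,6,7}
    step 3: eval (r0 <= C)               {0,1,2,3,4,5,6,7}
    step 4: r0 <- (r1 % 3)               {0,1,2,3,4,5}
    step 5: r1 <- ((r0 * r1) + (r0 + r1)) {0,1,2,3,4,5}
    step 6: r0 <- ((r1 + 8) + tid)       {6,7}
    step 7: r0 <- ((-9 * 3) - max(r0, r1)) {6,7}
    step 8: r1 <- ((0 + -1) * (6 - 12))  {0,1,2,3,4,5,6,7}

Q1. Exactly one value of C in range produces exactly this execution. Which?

Answer: C = 5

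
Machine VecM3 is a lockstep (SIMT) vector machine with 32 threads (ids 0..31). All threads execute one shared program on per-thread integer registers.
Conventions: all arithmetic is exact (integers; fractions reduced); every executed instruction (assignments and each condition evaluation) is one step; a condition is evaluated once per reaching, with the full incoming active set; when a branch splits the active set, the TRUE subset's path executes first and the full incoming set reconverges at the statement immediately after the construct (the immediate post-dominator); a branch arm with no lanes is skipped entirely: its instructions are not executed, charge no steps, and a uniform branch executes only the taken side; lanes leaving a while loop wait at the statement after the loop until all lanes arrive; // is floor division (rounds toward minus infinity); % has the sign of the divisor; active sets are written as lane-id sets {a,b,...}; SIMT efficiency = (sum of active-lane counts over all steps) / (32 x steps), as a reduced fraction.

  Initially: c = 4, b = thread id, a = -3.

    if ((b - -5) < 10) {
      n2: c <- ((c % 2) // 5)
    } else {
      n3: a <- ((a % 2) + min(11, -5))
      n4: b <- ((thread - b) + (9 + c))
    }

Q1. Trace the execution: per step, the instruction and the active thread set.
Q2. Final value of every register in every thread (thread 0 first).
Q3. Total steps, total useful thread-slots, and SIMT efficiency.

step 0: eval ((b - -5) < 10)         {0,1,2,3,4,5,6,7,8,9,10,11,12,13,14,15,16,17,18,19,20,21,22,23,24,25,26,27,28,29,30,31}
step 1: c <- ((c % 2) // 5)          {0,1,2,3,4}
step 2: a <- ((a % 2) + min(11, -5)) {5,6,7,8,9,10,11,12,13,14,15,16,17,18,19,20,21,22,23,24,25,26,27,28,29,30,31}
step 3: b <- ((thread - b) + (9 + c)) {5,6,7,8,9,10,11,12,13,14,15,16,17,18,19,20,21,22,23,24,25,26,27,28,29,30,31}

Answer: 4 steps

c: 0,0,0,0,0,4,4,4,4,4,4,4,4,4,4,4,4,4,4,4,4,4,4,4,4,4,4,4,4,4,4,4
b: 0,1,2,3,4,13,13,13,13,13,13,13,13,13,13,13,13,13,13,13,13,13,13,13,13,13,13,13,13,13,13,13
a: -3,-3,-3,-3,-3,-4,-4,-4,-4,-4,-4,-4,-4,-4,-4,-4,-4,-4,-4,-4,-4,-4,-4,-4,-4,-4,-4,-4,-4,-4,-4,-4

steps = 4; useful = 91; efficiency = 91/128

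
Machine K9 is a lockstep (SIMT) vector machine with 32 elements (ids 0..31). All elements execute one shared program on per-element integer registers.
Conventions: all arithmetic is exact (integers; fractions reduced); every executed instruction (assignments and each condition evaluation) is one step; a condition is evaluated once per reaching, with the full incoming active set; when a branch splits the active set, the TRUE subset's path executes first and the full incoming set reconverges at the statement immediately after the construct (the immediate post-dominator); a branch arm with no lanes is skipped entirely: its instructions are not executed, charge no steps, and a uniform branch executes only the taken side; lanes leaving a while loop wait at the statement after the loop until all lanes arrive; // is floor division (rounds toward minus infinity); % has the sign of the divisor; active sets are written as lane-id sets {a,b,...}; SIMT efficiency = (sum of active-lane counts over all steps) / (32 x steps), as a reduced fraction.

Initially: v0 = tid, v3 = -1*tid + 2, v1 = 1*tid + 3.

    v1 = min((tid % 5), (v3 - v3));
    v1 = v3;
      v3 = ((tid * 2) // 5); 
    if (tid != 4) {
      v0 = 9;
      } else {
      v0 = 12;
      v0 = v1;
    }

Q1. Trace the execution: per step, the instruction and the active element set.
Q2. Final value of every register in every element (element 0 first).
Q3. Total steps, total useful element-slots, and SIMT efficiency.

step 0: v1 <- min((tid % 5), (v3 - v3)) {0,1,2,3,4,5,6,7,8,9,10,11,12,13,14,15,16,17,18,19,20,21,22,23,24,25,26,27,28,29,30,31}
step 1: v1 <- v3                     {0,1,2,3,4,5,6,7,8,9,10,11,12,13,14,15,16,17,18,19,20,21,22,23,24,25,26,27,28,29,30,31}
step 2: v3 <- ((tid * 2) // 5)       {0,1,2,3,4,5,6,7,8,9,10,11,12,13,14,15,16,17,18,19,20,21,22,23,24,25,26,27,28,29,30,31}
step 3: eval (tid != 4)              {0,1,2,3,4,5,6,7,8,9,10,11,12,13,14,15,16,17,18,19,20,21,22,23,24,25,26,27,28,29,30,31}
step 4: v0 <- 9                      {0,1,2,3,5,6,7,8,9,10,11,12,13,14,15,16,17,18,19,20,21,22,23,24,25,26,27,28,29,30,31}
step 5: v0 <- 12                     {4}
step 6: v0 <- v1                     {4}

Answer: 7 steps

v0: 9,9,9,9,-2,9,9,9,9,9,9,9,9,9,9,9,9,9,9,9,9,9,9,9,9,9,9,9,9,9,9,9
v3: 0,0,0,1,1,2,2,2,3,3,4,4,4,5,5,6,6,6,7,7,8,8,8,9,9,10,10,10,11,11,12,12
v1: 2,1,0,-1,-2,-3,-4,-5,-6,-7,-8,-9,-10,-11,-12,-13,-14,-15,-16,-17,-18,-19,-20,-21,-22,-23,-24,-25,-26,-27,-28,-29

steps = 7; useful = 161; efficiency = 161/224 = 23/32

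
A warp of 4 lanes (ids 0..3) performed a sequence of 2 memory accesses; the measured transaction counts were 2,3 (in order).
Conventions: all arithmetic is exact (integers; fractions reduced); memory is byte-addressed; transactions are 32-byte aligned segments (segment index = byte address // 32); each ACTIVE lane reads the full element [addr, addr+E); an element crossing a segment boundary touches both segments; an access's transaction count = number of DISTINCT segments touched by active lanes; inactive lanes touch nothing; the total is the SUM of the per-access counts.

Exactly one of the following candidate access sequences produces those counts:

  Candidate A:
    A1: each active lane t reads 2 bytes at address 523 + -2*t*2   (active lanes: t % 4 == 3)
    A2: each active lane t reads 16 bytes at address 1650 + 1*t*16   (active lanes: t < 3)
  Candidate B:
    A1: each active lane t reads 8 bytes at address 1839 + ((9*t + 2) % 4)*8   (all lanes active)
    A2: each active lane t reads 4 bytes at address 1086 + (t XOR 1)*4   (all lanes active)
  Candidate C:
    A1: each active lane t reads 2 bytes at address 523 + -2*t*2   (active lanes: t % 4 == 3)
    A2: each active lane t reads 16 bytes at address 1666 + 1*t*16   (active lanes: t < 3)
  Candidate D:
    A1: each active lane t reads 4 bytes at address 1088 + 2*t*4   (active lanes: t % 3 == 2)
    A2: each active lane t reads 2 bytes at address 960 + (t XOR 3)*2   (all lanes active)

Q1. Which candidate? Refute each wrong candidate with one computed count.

B: A2 gives 2 transactions, not 3
C: A2 gives 2 transactions, not 3
D: A1 gives 1 transaction, not 2
A: all counts match (2,3)

Answer: A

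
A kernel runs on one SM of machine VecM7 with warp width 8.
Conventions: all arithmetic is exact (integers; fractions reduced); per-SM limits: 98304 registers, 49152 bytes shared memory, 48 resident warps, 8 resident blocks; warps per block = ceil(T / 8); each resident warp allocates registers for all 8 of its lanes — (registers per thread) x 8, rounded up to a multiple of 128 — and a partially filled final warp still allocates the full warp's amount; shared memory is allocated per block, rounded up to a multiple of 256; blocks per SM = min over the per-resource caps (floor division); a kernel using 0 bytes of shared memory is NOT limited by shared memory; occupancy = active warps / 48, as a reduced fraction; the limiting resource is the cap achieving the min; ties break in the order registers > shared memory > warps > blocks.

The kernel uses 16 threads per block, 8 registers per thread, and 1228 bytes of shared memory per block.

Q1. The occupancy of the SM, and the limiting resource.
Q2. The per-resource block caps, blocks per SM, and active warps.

Answer: occupancy 1/3, limited by blocks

registers: 384 blocks
shared memory: 38 blocks
warps: 24 blocks
blocks: 8 blocks

Answer: 8 blocks, 16 active warps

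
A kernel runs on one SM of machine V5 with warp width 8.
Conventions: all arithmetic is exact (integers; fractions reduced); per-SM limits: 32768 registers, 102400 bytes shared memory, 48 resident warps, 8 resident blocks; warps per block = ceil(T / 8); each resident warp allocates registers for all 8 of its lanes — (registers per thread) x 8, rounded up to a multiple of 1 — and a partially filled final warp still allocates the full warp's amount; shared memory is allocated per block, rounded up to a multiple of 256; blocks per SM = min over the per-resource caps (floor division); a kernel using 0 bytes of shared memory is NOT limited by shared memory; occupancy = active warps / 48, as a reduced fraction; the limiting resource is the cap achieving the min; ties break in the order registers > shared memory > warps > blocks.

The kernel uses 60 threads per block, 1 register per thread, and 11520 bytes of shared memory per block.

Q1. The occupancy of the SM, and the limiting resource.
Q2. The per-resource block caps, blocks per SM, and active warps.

Answer: occupancy 1, limited by warps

registers: 512 blocks
shared memory: 8 blocks
warps: 6 blocks
blocks: 8 blocks

Answer: 6 blocks, 48 active warps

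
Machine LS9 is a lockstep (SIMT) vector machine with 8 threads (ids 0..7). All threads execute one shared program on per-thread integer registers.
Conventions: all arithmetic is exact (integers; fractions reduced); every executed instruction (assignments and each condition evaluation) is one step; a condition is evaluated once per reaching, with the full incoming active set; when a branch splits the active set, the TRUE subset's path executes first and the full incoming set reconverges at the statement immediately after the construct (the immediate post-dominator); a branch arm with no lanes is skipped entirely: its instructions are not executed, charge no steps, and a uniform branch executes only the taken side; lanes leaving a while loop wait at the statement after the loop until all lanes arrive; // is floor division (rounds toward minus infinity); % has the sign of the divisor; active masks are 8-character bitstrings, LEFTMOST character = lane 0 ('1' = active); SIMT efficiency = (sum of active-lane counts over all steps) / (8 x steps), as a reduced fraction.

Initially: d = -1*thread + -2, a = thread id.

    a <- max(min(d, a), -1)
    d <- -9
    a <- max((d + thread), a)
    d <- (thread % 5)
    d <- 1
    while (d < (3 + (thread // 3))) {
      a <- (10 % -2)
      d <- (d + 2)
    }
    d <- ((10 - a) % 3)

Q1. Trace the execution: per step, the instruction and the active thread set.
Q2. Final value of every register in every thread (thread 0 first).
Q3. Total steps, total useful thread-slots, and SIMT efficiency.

step 0: a <- max(min(d, a), -1)      11111111
step 1: d <- -9                      11111111
step 2: a <- max((d + thread), a)    11111111
step 3: d <- (thread % 5)            11111111
step 4: d <- 1                       11111111
step 5: eval (d < (3 + (thread // 3))) 11111111
step 6: a <- (10 % -2)               11111111
step 7: d <- (d + 2)                 11111111
step 8: eval (d < (3 + (thread // 3))) 11111111
step 9: a <- (10 % -2)               00011111
step 10: d <- (d + 2)                 00011111
step 11: eval (d < (3 + (thread // 3))) 00011111
step 12: d <- ((10 - a) % 3)          11111111

Answer: 13 steps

d: 1,1,1,1,1,1,1,1
a: 0,0,0,0,0,0,0,0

steps = 13; useful = 95; efficiency = 95/104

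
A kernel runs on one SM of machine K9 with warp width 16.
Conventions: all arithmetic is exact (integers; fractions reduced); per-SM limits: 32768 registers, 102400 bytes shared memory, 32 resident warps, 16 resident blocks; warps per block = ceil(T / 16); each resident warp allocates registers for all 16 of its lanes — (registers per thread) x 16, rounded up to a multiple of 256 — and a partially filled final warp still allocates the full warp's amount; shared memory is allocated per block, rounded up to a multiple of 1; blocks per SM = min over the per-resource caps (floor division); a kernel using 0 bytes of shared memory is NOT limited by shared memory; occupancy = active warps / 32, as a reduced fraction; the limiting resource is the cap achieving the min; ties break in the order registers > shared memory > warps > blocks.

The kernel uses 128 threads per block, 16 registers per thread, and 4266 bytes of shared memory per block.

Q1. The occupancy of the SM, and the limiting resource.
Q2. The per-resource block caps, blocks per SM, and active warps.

Answer: occupancy 1, limited by warps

registers: 16 blocks
shared memory: 24 blocks
warps: 4 blocks
blocks: 16 blocks

Answer: 4 blocks, 32 active warps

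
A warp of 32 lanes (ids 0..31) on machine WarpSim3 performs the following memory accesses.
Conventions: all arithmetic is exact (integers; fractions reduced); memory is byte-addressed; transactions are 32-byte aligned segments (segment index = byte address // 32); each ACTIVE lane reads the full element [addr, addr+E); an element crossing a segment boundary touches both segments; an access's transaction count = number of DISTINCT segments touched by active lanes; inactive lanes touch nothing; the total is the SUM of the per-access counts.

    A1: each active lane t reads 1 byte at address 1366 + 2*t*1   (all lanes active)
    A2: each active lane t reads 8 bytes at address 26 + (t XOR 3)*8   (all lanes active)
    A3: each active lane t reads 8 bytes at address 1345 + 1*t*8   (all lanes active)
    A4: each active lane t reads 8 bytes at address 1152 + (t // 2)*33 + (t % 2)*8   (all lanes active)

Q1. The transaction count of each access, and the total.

A1: 3 transactions
A2: 9 transactions
A3: 9 transactions
A4: 16 transactions

Answer: 3,9,9,16; total 37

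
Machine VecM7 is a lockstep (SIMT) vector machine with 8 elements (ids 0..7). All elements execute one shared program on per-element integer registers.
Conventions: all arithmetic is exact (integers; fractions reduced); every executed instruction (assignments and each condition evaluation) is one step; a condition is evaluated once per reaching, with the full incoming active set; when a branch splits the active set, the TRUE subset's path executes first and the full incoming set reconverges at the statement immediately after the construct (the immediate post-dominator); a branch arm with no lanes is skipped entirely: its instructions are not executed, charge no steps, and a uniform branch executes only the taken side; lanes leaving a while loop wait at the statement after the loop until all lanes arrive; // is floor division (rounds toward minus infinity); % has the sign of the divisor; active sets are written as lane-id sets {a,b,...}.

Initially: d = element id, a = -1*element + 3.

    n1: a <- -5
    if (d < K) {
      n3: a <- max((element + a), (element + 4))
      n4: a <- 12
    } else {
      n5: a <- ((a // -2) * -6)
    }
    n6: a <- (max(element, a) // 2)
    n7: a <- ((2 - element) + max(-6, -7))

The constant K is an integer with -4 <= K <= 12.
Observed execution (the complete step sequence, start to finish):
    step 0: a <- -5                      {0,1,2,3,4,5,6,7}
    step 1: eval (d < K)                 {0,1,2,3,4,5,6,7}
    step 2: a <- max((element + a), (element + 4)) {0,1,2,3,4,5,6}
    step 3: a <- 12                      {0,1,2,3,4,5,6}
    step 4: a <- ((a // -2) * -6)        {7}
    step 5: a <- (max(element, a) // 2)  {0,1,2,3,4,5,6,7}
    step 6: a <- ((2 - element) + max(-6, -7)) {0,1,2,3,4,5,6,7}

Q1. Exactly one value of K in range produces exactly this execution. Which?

Answer: K = 7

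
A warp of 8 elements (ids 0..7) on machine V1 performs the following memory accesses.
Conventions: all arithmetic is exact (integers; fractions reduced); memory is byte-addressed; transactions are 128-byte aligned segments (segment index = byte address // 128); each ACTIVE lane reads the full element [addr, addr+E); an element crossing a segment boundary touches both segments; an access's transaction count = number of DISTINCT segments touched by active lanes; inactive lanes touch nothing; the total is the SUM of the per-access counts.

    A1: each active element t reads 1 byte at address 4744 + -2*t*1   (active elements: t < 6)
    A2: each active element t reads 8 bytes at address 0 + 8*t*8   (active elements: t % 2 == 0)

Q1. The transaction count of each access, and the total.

A1: 2 transactions
A2: 4 transactions

Answer: 2,4; total 6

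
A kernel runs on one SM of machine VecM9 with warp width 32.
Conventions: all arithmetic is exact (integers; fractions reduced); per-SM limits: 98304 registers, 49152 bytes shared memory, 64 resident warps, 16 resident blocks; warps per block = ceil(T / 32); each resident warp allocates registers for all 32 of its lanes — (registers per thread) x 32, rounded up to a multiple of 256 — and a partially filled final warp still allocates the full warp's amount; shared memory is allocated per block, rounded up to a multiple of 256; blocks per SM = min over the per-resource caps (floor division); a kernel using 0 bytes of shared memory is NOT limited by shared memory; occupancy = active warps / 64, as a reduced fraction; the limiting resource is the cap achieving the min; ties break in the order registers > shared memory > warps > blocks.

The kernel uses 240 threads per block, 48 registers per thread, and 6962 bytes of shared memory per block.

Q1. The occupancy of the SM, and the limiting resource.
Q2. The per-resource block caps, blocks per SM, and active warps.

Answer: occupancy 3/4, limited by shared memory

registers: 8 blocks
shared memory: 6 blocks
warps: 8 blocks
blocks: 16 blocks

Answer: 6 blocks, 48 active warps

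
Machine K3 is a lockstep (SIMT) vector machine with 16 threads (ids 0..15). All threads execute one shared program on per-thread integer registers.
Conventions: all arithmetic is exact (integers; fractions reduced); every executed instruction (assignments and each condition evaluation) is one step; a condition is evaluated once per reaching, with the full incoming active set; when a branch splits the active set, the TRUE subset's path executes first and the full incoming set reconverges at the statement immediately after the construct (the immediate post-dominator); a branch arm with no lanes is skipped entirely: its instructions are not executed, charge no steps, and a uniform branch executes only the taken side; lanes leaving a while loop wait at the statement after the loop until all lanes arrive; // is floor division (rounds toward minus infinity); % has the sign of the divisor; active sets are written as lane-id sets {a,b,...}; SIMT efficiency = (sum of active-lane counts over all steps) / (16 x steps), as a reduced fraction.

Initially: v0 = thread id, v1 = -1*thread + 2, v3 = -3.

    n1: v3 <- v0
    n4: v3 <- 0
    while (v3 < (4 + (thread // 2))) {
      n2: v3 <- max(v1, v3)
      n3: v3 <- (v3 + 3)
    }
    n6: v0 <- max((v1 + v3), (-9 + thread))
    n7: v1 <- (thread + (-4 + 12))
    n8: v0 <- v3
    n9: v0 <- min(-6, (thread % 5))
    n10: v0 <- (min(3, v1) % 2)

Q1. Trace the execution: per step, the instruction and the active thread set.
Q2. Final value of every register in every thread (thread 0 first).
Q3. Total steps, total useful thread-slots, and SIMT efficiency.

step 0: v3 <- v0                     {0,1,2,3,4,5,6,7,8,9,10,11,12,13,14,15}
step 1: v3 <- 0                      {0,1,2,3,4,5,6,7,8,9,10,11,12,13,14,15}
step 2: eval (v3 < (4 + (thread // 2))) {0,1,2,3,4,5,6,7,8,9,10,11,12,13,14,15}
step 3: v3 <- max(v1, v3)            {0,1,2,3,4,5,6,7,8,9,10,11,12,13,14,15}
step 4: v3 <- (v3 + 3)               {0,1,2,3,4,5,6,7,8,9,10,11,12,13,14,15}
step 5: eval (v3 < (4 + (thread // 2))) {0,1,2,3,4,5,6,7,8,9,10,11,12,13,14,15}
step 6: v3 <- max(v1, v3)            {2,3,4,5,6,7,8,9,10,11,12,13,14,15}
step 7: v3 <- (v3 + 3)               {2,3,4,5,6,7,8,9,10,11,12,13,14,15}
step 8: eval (v3 < (4 + (thread // 2))) {2,3,4,5,6,7,8,9,10,11,12,13,14,15}
step 9: v3 <- max(v1, v3)            {6,7,8,9,10,11,12,13,14,15}
step 10: v3 <- (v3 + 3)               {6,7,8,9,10,11,12,13,14,15}
step 11: eval (v3 < (4 + (thread // 2))) {6,7,8,9,10,11,12,13,14,15}
step 12: v3 <- max(v1, v3)            {12,13,14,15}
step 13: v3 <- (v3 + 3)               {12,13,14,15}
step 14: eval (v3 < (4 + (thread // 2))) {12,13,14,15}
step 15: v0 <- max((v1 + v3), (-9 + thread)) {0,1,2,3,4,5,6,7,8,9,10,11,12,13,14,15}
step 16: v1 <- (thread + (-4 + 12))   {0,1,2,3,4,5,6,7,8,9,10,11,12,13,14,15}
step 17: v0 <- v3                     {0,1,2,3,4,5,6,7,8,9,10,11,12,13,14,15}
step 18: v0 <- min(-6, (thread % 5))  {0,1,2,3,4,5,6,7,8,9,10,11,12,13,14,15}
step 19: v0 <- (min(3, v1) % 2)       {0,1,2,3,4,5,6,7,8,9,10,11,12,13,14,15}

Answer: 20 steps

v0: 1,1,1,1,1,1,1,1,1,1,1,1,1,1,1,1
v1: 8,9,10,11,12,13,14,15,16,17,18,19,20,21,22,23
v3: 5,4,6,6,6,6,9,9,9,9,9,9,12,12,12,12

steps = 20; useful = 260; efficiency = 260/320 = 13/16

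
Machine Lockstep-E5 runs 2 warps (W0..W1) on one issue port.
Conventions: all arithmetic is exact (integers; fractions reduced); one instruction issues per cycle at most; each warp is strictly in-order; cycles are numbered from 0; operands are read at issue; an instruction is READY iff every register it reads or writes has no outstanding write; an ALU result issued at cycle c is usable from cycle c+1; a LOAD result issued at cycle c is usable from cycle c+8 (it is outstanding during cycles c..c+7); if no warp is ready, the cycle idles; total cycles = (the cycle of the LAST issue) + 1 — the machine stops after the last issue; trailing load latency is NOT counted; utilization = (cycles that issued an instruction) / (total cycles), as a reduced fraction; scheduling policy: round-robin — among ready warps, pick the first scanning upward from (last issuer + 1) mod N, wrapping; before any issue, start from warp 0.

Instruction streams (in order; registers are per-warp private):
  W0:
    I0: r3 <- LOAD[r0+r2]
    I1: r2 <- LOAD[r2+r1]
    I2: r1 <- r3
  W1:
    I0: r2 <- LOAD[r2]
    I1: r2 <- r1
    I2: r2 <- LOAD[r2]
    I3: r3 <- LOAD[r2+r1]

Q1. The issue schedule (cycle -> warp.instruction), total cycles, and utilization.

cycle 0: W0.I0
cycle 1: W1.I0
cycle 2: W0.I1
cycle 3: idle
cycle 4: idle
cycle 5: idle
cycle 6: idle
cycle 7: idle
cycle 8: W0.I2
cycle 9: W1.I1
cycle 10: W1.I2
cycle 11: idle
cycle 12: idle
cycle 13: idle
cycle 14: idle
cycle 15: idle
cycle 16: idle
cycle 17: idle
cycle 18: W1.I3

Answer: 19 cycles, utilization 7/19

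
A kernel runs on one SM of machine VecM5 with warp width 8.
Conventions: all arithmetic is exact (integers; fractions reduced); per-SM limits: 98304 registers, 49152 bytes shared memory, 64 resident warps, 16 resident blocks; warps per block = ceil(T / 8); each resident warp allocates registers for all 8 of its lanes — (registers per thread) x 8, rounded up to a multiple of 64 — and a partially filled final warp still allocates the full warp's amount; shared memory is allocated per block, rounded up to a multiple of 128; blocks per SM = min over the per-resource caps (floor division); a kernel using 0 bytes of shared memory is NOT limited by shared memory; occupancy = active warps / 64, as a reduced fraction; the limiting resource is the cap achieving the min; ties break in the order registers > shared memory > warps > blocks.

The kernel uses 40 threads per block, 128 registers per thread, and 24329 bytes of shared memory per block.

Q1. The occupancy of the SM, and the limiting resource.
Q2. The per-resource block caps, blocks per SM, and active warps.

Answer: occupancy 5/32, limited by shared memory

registers: 19 blocks
shared memory: 2 blocks
warps: 12 blocks
blocks: 16 blocks

Answer: 2 blocks, 10 active warps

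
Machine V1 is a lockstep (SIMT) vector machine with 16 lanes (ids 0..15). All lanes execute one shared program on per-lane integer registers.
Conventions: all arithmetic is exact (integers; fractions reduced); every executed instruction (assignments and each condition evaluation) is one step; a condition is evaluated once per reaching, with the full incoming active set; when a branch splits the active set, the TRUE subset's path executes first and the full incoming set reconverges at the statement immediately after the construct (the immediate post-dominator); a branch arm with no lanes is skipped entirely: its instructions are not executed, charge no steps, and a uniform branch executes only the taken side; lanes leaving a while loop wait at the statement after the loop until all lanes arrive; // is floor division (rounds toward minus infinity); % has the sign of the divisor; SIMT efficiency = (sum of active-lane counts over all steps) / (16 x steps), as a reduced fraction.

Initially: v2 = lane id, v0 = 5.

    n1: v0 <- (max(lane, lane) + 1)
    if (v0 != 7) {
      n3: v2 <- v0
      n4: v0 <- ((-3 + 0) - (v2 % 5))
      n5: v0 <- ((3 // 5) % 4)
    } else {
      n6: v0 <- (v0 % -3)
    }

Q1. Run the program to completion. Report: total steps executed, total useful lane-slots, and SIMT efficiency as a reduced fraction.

Answer: 6 steps, 78 useful, 13/16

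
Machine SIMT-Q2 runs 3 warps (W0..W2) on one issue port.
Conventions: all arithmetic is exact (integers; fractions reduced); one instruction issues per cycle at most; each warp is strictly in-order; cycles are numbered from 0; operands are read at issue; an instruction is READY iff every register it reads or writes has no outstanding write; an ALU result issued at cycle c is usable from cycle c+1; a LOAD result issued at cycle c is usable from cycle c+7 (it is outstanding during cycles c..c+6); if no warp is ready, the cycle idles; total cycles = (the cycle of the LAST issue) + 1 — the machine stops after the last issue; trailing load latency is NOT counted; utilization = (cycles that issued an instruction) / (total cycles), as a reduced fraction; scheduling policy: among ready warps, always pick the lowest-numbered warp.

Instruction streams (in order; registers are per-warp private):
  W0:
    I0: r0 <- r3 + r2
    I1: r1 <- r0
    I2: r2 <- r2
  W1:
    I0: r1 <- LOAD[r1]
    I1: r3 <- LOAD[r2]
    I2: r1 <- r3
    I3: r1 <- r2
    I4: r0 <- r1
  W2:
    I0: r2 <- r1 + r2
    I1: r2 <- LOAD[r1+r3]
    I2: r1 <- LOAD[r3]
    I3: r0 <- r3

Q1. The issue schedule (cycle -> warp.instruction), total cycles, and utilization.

cycle 0: W0.I0
cycle 1: W0.I1
cycle 2: W0.I2
cycle 3: W1.I0
cycle 4: W1.I1
cycle 5: W2.I0
cycle 6: W2.I1
cycle 7: W2.I2
cycle 8: W2.I3
cycle 9: idle
cycle 10: idle
cycle 11: W1.I2
cycle 12: W1.I3
cycle 13: W1.I4

Answer: 14 cycles, utilization 6/7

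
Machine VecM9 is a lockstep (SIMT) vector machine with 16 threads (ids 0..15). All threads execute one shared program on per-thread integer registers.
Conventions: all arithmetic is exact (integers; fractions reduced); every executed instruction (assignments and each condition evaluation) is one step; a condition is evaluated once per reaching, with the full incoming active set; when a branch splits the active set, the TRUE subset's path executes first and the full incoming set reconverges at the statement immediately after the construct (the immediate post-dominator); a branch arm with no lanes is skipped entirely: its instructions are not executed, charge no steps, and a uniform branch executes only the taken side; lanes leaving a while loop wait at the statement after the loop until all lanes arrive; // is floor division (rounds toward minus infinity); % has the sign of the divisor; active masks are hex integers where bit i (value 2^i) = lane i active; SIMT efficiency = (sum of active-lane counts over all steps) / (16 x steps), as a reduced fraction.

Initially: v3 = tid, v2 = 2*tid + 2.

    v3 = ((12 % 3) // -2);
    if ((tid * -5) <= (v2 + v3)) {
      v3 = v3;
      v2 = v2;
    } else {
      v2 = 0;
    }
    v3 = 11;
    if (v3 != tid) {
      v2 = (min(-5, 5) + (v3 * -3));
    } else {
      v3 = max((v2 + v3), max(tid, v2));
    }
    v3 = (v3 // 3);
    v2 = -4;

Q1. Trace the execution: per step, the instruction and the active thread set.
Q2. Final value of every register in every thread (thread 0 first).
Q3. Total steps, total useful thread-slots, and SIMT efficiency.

step 0: v3 <- ((12 % 3) // -2)       0xffff
step 1: eval ((tid * -5) <= (v2 + v3)) 0xffff
step 2: v3 <- v3                     0xffff
step 3: v2 <- v2                     0xffff
step 4: v3 <- 11                     0xffff
step 5: eval (v3 != tid)             0xffff
step 6: v2 <- (min(-5, 5) + (v3 * -3)) 0xf7ff
step 7: v3 <- max((v2 + v3), max(tid, v2)) 0x0800
step 8: v3 <- (v3 // 3)              0xffff
step 9: v2 <- -4                     0xffff

Answer: 10 steps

v3: 3,3,3,3,3,3,3,3,3,3,3,11,3,3,3,3
v2: -4,-4,-4,-4,-4,-4,-4,-4,-4,-4,-4,-4,-4,-4,-4,-4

steps = 10; useful = 144; efficiency = 144/160 = 9/10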